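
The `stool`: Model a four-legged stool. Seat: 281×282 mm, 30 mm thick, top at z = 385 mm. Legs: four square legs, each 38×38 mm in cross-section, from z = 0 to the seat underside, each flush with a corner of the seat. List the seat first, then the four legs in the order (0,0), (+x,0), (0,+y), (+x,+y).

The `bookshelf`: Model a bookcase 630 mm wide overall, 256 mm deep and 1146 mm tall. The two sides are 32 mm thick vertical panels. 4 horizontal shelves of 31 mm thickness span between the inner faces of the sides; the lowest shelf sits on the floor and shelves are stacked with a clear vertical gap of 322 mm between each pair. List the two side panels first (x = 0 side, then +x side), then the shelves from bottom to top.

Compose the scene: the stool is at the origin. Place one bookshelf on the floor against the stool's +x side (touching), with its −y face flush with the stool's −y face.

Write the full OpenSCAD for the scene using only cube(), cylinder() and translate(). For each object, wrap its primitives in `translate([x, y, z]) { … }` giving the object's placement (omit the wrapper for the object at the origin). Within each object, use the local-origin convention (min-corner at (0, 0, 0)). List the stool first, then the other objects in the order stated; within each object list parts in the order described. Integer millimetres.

translate([0, 0, 355]) cube([281, 282, 30]);
cube([38, 38, 355]);
translate([243, 0, 0]) cube([38, 38, 355]);
translate([0, 244, 0]) cube([38, 38, 355]);
translate([243, 244, 0]) cube([38, 38, 355]);
translate([281, 0, 0]) {
  cube([32, 256, 1146]);
  translate([598, 0, 0]) cube([32, 256, 1146]);
  translate([32, 0, 0]) cube([566, 256, 31]);
  translate([32, 0, 353]) cube([566, 256, 31]);
  translate([32, 0, 706]) cube([566, 256, 31]);
  translate([32, 0, 1059]) cube([566, 256, 31]);
}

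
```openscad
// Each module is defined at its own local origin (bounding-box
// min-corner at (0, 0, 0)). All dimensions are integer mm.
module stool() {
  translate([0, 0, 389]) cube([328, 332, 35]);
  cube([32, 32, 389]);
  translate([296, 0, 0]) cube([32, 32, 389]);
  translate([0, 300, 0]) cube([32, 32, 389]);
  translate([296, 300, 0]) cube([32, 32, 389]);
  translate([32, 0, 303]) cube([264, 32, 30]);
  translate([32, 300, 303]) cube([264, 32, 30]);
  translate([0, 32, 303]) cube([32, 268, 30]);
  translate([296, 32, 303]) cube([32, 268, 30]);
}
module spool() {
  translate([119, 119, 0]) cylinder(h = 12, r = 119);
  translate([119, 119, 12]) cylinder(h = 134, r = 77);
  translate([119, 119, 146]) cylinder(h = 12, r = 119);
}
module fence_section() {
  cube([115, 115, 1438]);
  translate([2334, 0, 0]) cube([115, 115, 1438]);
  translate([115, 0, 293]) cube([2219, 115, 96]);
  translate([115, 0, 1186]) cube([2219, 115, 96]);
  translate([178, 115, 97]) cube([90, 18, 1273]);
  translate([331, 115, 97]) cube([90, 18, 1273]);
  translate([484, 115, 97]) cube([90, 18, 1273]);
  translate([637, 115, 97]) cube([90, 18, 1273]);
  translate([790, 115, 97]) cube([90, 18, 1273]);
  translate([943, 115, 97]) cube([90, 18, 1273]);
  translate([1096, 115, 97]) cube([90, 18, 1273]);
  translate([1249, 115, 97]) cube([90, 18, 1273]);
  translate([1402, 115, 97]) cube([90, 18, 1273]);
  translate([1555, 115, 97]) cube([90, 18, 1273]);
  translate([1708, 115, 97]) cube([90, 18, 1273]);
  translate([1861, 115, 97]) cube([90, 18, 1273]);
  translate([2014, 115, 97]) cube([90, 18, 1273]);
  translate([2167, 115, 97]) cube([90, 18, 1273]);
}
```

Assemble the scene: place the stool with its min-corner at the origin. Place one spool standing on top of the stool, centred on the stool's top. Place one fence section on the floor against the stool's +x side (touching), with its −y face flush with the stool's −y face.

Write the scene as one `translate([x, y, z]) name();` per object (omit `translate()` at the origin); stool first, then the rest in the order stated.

stool();
translate([45, 47, 424]) spool();
translate([328, 0, 0]) fence_section();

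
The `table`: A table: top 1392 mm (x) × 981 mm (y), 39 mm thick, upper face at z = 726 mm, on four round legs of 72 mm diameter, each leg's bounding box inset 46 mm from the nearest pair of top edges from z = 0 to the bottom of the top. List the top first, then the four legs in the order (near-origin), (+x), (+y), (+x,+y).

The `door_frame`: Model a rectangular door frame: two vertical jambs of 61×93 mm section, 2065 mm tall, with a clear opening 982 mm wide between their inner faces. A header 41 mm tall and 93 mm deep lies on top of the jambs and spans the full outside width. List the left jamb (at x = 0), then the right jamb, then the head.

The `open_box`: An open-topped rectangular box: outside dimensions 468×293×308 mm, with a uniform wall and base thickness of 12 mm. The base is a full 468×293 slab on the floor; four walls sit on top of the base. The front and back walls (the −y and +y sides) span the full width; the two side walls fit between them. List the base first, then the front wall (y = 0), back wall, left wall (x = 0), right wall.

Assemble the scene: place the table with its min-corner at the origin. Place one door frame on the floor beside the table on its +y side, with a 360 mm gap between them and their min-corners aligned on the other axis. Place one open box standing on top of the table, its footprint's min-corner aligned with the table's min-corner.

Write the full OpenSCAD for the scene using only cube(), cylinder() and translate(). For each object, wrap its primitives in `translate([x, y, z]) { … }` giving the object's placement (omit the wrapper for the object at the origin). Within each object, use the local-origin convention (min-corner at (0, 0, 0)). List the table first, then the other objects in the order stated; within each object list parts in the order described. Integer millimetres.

translate([0, 0, 687]) cube([1392, 981, 39]);
translate([82, 82, 0]) cylinder(h = 687, r = 36);
translate([1310, 82, 0]) cylinder(h = 687, r = 36);
translate([82, 899, 0]) cylinder(h = 687, r = 36);
translate([1310, 899, 0]) cylinder(h = 687, r = 36);
translate([0, 1341, 0]) {
  cube([61, 93, 2065]);
  translate([1043, 0, 0]) cube([61, 93, 2065]);
  translate([0, 0, 2065]) cube([1104, 93, 41]);
}
translate([0, 0, 726]) {
  cube([468, 293, 12]);
  translate([0, 0, 12]) cube([468, 12, 296]);
  translate([0, 281, 12]) cube([468, 12, 296]);
  translate([0, 12, 12]) cube([12, 269, 296]);
  translate([456, 12, 12]) cube([12, 269, 296]);
}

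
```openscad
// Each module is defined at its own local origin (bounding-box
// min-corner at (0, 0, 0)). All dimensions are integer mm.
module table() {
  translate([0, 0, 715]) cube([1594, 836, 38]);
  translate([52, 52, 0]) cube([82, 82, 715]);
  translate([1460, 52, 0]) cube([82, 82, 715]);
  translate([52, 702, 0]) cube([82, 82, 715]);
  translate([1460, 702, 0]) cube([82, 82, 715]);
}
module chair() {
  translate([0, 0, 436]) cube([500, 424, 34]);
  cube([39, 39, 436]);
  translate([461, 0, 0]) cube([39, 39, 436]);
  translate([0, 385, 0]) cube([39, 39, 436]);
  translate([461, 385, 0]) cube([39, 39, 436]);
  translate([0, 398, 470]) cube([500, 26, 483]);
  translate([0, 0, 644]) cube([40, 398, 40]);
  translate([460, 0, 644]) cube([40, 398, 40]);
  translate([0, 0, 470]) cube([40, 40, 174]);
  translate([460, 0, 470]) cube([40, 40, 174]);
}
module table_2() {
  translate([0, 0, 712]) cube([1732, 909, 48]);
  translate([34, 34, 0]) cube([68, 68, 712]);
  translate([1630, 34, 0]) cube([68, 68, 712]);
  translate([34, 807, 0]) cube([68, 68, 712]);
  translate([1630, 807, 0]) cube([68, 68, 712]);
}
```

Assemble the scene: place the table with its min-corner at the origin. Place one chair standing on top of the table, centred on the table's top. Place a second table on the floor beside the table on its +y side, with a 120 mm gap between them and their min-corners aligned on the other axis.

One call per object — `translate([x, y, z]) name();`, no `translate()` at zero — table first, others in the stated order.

table();
translate([547, 206, 753]) chair();
translate([0, 956, 0]) table_2();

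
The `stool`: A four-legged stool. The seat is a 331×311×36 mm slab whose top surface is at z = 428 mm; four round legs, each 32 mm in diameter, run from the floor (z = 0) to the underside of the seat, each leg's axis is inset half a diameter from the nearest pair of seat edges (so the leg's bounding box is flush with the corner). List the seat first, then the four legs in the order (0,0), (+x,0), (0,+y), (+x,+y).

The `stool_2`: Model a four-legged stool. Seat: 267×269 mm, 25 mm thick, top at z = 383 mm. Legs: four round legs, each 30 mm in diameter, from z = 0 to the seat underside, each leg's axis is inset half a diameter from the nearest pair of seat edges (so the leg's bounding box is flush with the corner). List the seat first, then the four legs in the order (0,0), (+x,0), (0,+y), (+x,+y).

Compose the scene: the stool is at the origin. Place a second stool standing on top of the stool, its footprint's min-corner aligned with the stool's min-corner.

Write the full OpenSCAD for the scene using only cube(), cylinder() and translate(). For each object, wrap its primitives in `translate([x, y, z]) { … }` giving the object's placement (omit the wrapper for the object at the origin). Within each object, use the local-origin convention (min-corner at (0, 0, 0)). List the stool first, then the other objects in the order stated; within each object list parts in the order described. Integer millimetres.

translate([0, 0, 392]) cube([331, 311, 36]);
translate([16, 16, 0]) cylinder(h = 392, r = 16);
translate([315, 16, 0]) cylinder(h = 392, r = 16);
translate([16, 295, 0]) cylinder(h = 392, r = 16);
translate([315, 295, 0]) cylinder(h = 392, r = 16);
translate([0, 0, 428]) {
  translate([0, 0, 358]) cube([267, 269, 25]);
  translate([15, 15, 0]) cylinder(h = 358, r = 15);
  translate([252, 15, 0]) cylinder(h = 358, r = 15);
  translate([15, 254, 0]) cylinder(h = 358, r = 15);
  translate([252, 254, 0]) cylinder(h = 358, r = 15);
}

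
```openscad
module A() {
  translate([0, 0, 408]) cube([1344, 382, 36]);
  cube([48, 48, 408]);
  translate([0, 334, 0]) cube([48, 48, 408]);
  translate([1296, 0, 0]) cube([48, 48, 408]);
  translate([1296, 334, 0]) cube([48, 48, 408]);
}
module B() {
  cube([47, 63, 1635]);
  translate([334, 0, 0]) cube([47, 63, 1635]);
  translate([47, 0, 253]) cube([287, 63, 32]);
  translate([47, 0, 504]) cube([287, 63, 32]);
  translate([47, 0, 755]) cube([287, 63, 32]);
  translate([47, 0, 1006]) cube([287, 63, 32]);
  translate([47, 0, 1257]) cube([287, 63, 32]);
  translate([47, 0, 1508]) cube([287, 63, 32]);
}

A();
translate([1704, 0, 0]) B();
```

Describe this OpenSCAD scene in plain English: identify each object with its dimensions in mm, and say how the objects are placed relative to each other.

A is a bench: a 1344×382 mm seat slab, 36 mm thick, top at z = 444 mm, on four 48×48 mm square legs flush with the seat corners and standing on z = 0.

B is a straight ladder. Two 47×63 mm vertical rails, 1635 mm tall, stand 381 mm apart (outside-to-outside) with their front faces coplanar on the −y side. 6 rungs, each 63 mm deep and 32 mm tall, span between the inner faces of the rails, front faces flush with the rails. The lowest rung's underside is at z = 253 mm and rungs are spaced 251 mm apart (underside to underside).

The ladder is on the floor beside the bench on its +x side.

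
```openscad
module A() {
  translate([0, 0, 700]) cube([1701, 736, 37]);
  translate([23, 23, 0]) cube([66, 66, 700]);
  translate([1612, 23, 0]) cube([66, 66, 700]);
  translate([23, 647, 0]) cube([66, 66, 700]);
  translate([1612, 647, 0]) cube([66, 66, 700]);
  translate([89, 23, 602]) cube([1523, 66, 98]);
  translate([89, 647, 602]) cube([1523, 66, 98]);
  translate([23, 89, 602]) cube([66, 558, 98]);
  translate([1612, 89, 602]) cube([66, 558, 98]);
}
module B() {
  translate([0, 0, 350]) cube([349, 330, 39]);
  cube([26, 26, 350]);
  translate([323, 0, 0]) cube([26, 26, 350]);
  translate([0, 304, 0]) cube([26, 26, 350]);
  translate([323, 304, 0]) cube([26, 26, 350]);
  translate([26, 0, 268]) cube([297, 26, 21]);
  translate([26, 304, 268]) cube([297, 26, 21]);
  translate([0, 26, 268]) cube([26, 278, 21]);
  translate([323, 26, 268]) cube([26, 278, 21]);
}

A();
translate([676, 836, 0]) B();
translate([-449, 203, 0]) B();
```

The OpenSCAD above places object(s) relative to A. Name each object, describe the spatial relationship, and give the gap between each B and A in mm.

A is a table. B is a stool. Two stools sit around the table at the +y, −x sides. The gap between each stool and the table is 100 mm.

Each stool's nearest face is 100 mm from the table's bounding box.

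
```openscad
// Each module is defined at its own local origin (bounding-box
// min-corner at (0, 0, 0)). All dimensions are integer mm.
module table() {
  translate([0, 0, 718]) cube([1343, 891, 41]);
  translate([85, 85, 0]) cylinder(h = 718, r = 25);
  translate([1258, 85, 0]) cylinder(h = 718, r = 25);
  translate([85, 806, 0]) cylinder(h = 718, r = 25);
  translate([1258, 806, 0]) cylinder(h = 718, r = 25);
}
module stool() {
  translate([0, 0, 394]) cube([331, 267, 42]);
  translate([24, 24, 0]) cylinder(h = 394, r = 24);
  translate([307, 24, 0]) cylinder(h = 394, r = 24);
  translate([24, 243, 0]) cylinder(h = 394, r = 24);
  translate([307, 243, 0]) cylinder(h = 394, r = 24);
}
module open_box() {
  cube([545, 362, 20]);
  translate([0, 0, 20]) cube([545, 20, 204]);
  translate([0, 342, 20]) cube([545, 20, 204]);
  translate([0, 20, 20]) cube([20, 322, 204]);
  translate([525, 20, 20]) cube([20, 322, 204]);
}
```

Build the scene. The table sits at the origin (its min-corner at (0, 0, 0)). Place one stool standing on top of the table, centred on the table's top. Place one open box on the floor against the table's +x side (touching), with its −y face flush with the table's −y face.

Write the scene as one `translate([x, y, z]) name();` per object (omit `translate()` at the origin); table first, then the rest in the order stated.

table();
translate([506, 312, 759]) stool();
translate([1343, 0, 0]) open_box();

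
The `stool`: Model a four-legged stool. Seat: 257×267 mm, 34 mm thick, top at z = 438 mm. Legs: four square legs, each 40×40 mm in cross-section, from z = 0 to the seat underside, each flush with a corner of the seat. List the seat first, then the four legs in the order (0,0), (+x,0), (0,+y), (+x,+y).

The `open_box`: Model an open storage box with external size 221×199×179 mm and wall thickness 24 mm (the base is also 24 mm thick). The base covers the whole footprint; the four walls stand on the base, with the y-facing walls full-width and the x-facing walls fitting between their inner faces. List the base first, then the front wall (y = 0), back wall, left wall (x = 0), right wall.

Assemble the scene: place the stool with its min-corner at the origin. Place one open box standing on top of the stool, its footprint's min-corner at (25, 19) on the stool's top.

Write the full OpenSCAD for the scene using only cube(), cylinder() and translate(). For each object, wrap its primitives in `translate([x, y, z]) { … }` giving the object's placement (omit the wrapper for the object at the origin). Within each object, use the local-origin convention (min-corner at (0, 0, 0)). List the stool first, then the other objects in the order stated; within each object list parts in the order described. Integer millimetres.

translate([0, 0, 404]) cube([257, 267, 34]);
cube([40, 40, 404]);
translate([217, 0, 0]) cube([40, 40, 404]);
translate([0, 227, 0]) cube([40, 40, 404]);
translate([217, 227, 0]) cube([40, 40, 404]);
translate([25, 19, 438]) {
  cube([221, 199, 24]);
  translate([0, 0, 24]) cube([221, 24, 155]);
  translate([0, 175, 24]) cube([221, 24, 155]);
  translate([0, 24, 24]) cube([24, 151, 155]);
  translate([197, 24, 24]) cube([24, 151, 155]);
}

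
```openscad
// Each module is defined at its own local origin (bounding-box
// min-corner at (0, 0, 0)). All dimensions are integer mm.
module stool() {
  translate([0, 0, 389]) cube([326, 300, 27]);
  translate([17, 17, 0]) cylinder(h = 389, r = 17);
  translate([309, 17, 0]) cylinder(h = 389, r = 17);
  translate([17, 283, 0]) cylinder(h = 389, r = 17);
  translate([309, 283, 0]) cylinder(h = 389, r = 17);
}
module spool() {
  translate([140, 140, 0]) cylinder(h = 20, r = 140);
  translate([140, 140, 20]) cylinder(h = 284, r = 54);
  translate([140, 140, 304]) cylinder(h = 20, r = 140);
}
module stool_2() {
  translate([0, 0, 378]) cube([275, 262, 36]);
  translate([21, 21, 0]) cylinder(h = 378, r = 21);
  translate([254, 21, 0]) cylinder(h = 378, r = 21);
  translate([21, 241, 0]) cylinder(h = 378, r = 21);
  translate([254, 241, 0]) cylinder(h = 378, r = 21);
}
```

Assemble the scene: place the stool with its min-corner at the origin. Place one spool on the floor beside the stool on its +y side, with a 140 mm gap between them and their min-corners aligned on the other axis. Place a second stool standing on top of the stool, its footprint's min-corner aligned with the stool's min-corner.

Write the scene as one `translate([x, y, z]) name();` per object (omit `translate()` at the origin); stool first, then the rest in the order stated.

stool();
translate([0, 440, 0]) spool();
translate([0, 0, 416]) stool_2();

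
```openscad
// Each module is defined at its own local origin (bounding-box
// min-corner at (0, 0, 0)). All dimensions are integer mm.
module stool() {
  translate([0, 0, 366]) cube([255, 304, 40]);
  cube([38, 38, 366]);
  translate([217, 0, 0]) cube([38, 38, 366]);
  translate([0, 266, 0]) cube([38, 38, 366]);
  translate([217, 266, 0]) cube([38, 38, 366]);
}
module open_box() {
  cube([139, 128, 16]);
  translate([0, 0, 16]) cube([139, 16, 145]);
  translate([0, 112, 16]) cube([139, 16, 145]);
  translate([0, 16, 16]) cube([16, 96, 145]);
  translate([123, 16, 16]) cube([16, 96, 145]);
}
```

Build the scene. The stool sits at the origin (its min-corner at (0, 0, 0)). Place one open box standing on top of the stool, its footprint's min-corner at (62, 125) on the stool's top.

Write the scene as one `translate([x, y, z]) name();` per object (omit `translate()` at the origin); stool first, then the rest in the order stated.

stool();
translate([62, 125, 406]) open_box();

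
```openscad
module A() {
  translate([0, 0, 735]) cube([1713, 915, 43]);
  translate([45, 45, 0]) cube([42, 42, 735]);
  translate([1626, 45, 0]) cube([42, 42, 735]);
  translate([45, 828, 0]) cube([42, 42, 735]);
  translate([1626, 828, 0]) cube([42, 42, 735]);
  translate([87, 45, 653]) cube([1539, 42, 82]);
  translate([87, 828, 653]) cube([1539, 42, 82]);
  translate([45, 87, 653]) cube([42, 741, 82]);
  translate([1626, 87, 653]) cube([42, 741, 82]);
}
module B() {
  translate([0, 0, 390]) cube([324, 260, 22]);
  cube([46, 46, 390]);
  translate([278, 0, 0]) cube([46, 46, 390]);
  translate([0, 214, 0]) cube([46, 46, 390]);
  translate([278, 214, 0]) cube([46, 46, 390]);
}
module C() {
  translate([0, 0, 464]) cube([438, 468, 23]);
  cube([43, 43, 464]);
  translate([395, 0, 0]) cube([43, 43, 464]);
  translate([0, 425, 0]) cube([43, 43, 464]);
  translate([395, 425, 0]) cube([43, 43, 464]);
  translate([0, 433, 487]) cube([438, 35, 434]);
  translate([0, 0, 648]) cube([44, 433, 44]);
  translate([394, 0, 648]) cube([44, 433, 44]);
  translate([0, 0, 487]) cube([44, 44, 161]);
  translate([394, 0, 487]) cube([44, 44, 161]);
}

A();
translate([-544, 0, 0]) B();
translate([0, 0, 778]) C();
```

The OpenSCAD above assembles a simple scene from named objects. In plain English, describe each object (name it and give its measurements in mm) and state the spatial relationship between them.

A is a table: top 1713 mm (x) × 915 mm (y), 43 mm thick, upper face at z = 778 mm, on four 42×42 mm square legs, each inset 45 mm from the nearest pair of top edges, running from z = 0 to the bottom of the top. Four apron rails, 42 mm thick and 82 mm tall, run between adjacent legs with their top edges flush with the underside of the top and their outer faces flush with the legs' outer faces.

B is a four-legged stool. The seat is 324×260 mm, 22 mm thick, top at z = 412 mm. It stands on four square legs, each 46×46 mm in cross-section, from z = 0 to the seat underside, each flush with a corner of the seat.

C is a chair: 438×468 mm seat, 23 mm thick, top at z = 487 mm, on four 43 mm square corner legs flush with the seat edges. A 35 mm thick backrest slab spans the full seat width, extending 434 mm above the seat top, its back face flush with the seat's +y edge. Two armrests of 44×44 mm section run along each side from the seat's front edge to the front of the backrest, top faces 205 mm above the seat top and outer faces flush with the seat's x-edges; a 44×44 mm post under the front of each armrest stands on the seat at the front corner.

The stool is on the floor beside the table on its −x side. The chair is on top of the table.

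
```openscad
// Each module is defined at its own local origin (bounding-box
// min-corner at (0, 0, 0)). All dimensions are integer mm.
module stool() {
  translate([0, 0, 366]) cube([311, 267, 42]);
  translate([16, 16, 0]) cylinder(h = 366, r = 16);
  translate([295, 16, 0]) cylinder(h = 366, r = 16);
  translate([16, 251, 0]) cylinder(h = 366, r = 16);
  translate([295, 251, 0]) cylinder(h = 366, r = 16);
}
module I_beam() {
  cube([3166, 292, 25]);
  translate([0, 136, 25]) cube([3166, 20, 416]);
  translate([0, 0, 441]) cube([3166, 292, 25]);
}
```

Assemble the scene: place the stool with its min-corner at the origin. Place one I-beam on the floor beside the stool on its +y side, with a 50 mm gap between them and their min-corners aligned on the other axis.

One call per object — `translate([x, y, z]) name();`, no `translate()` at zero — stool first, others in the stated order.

stool();
translate([0, 317, 0]) I_beam();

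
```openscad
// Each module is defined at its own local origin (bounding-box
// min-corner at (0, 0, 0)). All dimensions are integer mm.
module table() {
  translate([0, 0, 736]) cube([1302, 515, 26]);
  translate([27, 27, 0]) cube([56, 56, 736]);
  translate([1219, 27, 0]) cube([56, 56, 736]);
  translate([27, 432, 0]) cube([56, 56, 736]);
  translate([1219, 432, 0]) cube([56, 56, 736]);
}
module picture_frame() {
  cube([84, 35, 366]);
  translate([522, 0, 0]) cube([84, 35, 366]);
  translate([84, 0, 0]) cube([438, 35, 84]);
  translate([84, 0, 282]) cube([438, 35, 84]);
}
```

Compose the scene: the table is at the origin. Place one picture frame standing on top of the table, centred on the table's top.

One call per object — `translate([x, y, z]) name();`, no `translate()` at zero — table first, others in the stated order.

table();
translate([348, 240, 762]) picture_frame();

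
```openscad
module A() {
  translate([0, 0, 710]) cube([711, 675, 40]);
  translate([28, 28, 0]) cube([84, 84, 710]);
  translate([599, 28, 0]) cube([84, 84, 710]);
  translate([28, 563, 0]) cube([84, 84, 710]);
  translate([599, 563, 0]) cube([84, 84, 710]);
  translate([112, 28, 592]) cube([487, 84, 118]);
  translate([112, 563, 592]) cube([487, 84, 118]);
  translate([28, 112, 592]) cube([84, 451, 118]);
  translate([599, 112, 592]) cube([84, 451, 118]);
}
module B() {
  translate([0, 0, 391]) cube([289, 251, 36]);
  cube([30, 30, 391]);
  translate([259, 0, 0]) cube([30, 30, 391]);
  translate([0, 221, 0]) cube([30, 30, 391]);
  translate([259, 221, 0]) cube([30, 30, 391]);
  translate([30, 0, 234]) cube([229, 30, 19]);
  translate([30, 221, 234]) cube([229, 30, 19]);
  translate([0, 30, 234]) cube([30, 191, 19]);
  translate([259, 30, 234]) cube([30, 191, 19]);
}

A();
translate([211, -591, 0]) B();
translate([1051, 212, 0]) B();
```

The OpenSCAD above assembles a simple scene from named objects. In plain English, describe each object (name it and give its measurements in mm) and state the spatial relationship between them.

A is a rectangular dining table. The top is 711×675×40 mm with its upper surface at z = 750 mm. It stands on four 84×84 mm square legs, each inset 28 mm from the nearest pair of top edges, running from the floor to the underside of the top. Four apron rails, 84 mm thick and 118 mm tall, run between adjacent legs with their top edges flush with the underside of the top and their outer faces flush with the legs' outer faces.

B is a four-legged stool. The seat is a 289×251×36 mm slab whose top surface is at z = 427 mm; four square legs, each 30×30 mm in cross-section, run from the floor (z = 0) to the underside of the seat, each flush with a corner of the seat. Four stretchers, 30 mm wide and 19 mm tall, connect adjacent legs with their undersides at z = 234 mm, each running between the inner faces of the legs it joins and aligned with the legs' outer faces on the other axis.

Two stools sit around the table at the −y, +x sides.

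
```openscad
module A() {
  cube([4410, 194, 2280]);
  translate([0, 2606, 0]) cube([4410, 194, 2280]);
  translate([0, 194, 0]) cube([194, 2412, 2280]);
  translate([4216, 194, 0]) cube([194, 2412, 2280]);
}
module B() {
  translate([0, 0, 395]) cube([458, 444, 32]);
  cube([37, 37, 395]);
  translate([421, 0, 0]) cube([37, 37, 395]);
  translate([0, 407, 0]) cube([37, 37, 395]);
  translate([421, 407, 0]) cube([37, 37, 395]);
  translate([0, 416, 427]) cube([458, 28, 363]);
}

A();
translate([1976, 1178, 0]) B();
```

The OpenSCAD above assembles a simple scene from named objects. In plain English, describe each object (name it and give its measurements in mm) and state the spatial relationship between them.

A is a box-shaped house frame (walls only): outside footprint 4410×2800 mm, wall height 2280 mm, wall thickness 194 mm. The two y-facing walls run the full x-width; the two x-facing walls fit between the inner faces of the y-facing walls.

B is a chair. The seat is a 458×444×32 mm slab with its top at z = 427 mm, on four 37×37 mm corner legs (flush with the seat edges, standing on z = 0). A flat backrest 28 mm thick, 363 mm tall, spans the full seat width and rises from the seat top along its +y edge, rear face flush with the rear of the seat.

The chair sits inside the house frame, centred.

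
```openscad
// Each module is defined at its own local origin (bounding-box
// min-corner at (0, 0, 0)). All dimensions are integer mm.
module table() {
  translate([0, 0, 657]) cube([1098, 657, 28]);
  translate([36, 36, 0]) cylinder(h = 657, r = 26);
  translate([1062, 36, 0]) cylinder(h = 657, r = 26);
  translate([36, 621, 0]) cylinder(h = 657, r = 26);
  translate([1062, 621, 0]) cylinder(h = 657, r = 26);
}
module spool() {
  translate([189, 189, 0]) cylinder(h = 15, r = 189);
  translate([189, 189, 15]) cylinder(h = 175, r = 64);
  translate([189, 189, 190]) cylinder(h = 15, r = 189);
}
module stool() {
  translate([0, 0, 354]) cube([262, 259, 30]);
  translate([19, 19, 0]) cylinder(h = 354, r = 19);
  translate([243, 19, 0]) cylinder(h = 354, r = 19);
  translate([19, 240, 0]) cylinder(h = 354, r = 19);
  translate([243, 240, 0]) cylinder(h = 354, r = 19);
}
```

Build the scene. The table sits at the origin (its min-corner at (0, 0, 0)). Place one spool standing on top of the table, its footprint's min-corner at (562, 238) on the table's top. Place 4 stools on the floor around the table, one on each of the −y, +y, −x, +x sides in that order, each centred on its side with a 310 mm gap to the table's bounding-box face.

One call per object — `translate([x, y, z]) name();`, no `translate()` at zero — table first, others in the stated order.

table();
translate([562, 238, 685]) spool();
translate([418, -569, 0]) stool();
translate([418, 967, 0]) stool();
translate([-572, 199, 0]) stool();
translate([1408, 199, 0]) stool();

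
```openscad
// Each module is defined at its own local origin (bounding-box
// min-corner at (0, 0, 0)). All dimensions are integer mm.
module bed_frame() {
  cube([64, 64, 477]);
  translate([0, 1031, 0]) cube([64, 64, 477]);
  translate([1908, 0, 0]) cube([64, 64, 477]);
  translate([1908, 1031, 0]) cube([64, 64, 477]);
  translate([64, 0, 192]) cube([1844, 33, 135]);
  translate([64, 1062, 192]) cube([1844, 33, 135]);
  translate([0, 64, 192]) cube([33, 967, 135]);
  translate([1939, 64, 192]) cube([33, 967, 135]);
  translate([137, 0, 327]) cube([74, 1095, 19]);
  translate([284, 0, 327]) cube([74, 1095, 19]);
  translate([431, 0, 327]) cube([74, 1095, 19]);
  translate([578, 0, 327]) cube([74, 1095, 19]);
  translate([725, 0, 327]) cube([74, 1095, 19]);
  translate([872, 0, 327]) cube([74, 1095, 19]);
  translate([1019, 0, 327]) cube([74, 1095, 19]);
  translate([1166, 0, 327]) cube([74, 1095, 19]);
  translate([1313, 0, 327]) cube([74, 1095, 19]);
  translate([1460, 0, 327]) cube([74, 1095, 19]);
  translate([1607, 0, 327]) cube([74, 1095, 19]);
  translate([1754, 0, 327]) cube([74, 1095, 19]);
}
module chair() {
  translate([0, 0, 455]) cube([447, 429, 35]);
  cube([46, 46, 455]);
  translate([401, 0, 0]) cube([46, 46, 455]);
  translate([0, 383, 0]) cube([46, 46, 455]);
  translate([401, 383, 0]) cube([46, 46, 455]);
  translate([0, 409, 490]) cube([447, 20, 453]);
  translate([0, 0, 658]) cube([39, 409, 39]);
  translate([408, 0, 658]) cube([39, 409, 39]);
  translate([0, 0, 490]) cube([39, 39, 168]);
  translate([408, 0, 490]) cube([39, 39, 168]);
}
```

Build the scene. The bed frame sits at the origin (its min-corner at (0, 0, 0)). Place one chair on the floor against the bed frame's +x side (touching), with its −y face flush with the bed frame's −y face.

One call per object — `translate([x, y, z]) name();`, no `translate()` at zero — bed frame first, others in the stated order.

bed_frame();
translate([1972, 0, 0]) chair();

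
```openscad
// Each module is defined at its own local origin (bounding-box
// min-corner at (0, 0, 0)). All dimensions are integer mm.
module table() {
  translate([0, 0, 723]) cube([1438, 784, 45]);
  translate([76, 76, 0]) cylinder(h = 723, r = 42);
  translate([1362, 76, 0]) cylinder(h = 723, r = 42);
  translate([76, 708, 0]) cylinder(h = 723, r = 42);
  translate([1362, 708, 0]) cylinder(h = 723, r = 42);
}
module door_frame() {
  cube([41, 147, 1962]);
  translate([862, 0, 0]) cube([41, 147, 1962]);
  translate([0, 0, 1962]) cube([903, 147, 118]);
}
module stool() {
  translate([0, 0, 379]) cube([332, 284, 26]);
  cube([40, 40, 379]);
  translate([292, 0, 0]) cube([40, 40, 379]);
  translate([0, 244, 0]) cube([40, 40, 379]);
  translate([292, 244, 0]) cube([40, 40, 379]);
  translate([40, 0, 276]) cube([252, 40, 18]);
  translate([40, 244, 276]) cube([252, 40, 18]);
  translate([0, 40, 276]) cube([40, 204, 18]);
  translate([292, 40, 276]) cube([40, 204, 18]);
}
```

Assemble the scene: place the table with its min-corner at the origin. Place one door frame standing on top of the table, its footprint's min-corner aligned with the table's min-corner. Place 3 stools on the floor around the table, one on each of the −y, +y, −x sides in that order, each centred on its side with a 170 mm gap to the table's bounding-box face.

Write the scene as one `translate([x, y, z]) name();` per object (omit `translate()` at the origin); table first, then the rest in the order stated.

table();
translate([0, 0, 768]) door_frame();
translate([553, -454, 0]) stool();
translate([553, 954, 0]) stool();
translate([-502, 250, 0]) stool();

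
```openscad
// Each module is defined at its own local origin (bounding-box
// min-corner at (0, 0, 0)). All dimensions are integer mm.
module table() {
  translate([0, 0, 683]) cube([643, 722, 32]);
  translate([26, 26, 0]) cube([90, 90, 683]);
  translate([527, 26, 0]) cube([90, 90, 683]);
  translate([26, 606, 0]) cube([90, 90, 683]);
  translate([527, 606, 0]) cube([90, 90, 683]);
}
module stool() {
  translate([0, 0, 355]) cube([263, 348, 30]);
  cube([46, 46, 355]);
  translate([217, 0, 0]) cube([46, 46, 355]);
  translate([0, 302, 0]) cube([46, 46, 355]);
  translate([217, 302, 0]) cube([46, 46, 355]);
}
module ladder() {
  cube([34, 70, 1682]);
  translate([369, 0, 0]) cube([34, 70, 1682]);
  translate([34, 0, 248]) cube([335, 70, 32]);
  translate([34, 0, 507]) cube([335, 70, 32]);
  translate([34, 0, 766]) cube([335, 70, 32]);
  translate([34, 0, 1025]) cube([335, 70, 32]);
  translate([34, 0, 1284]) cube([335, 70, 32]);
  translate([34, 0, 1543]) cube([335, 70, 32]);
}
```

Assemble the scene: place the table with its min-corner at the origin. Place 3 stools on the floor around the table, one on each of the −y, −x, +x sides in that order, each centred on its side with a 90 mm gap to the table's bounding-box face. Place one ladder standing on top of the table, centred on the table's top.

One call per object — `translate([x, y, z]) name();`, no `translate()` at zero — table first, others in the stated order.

table();
translate([190, -438, 0]) stool();
translate([-353, 187, 0]) stool();
translate([733, 187, 0]) stool();
translate([120, 326, 715]) ladder();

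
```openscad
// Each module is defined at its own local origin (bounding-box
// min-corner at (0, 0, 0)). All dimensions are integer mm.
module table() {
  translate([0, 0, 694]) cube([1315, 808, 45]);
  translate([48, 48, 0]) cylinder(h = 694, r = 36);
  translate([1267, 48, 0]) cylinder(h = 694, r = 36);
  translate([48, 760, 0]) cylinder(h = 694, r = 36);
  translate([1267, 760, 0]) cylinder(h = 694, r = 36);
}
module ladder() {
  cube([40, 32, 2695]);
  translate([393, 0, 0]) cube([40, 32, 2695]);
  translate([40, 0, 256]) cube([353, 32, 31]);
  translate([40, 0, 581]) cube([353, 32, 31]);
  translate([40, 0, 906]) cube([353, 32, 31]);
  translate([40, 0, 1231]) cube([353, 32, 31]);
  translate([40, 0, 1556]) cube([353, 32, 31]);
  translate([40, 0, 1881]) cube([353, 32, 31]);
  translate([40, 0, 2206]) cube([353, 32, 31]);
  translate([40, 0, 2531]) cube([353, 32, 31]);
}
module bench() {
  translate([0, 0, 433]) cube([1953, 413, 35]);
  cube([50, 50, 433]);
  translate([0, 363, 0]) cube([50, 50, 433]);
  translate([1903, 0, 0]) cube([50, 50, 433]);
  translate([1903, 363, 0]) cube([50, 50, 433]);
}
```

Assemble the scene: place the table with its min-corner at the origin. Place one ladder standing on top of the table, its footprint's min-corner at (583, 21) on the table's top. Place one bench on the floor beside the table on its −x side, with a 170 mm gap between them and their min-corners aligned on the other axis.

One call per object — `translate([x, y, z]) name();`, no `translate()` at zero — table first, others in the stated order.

table();
translate([583, 21, 739]) ladder();
translate([-2123, 0, 0]) bench();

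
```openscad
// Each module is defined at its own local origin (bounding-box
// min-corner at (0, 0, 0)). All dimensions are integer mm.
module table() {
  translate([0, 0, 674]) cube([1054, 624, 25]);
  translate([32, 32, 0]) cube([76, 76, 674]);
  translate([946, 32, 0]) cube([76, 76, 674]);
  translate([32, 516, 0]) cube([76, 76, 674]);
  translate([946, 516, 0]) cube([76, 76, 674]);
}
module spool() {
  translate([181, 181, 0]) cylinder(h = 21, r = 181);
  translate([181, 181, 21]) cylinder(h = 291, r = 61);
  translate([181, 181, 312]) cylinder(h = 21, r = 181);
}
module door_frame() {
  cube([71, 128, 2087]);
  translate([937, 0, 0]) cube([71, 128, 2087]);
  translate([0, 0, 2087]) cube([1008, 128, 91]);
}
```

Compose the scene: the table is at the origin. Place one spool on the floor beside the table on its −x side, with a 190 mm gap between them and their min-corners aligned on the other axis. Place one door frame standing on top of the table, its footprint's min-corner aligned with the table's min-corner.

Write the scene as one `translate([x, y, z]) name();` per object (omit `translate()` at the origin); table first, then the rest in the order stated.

table();
translate([-552, 0, 0]) spool();
translate([0, 0, 699]) door_frame();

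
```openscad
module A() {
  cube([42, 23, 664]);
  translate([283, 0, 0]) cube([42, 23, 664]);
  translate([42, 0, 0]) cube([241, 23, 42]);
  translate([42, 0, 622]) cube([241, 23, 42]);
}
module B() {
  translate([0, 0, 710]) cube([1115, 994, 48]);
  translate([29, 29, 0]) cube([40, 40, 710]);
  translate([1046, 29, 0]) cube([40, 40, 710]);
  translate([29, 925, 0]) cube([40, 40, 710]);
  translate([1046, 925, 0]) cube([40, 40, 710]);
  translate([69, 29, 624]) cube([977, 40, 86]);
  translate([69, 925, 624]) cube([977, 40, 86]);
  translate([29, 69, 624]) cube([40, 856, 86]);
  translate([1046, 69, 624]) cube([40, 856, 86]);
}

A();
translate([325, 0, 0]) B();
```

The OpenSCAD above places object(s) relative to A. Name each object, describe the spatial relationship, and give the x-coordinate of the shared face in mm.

The picture frame's +x face and the table's −x face are both at x = 325 mm.

A is a picture frame. B is a table. The table is against the picture frame's +x side, with their −y faces flush. The x-coordinate of the shared face is 325 mm.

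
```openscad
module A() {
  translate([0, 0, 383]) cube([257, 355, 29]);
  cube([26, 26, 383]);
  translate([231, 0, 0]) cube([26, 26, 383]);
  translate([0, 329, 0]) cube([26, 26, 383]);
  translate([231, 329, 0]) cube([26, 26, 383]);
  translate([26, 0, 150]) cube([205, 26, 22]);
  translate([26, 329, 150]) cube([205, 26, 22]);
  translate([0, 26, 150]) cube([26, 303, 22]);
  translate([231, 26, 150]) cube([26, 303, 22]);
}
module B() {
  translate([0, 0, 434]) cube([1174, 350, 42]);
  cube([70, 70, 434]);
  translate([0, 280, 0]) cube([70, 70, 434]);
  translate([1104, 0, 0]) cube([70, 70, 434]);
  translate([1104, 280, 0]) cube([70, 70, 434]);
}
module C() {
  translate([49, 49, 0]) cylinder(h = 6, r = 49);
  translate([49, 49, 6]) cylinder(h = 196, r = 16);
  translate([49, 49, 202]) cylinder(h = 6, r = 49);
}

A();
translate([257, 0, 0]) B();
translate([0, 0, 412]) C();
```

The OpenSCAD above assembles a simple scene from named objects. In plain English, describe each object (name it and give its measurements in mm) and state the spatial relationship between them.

A is a four-legged stool. The seat is a 257×355×29 mm slab whose top surface is at z = 412 mm; four square legs, each 26×26 mm in cross-section, run from the floor (z = 0) to the underside of the seat, each flush with a corner of the seat. Four stretchers, 26 mm wide and 22 mm tall, connect adjacent legs with their undersides at z = 150 mm, each running between the inner faces of the legs it joins and aligned with the legs' outer faces on the other axis.

B is a bench: a 1174×350 mm seat slab, 42 mm thick, top at z = 476 mm, on four 70×70 mm square legs flush with the seat corners and standing on z = 0.

C is a spool: two coaxial disc flanges of radius 49 mm and thickness 6 mm, joined by a core cylinder of radius 16 mm and height 196 mm. The lower flange rests on z = 0 and the three cylinders share a vertical axis.

The bench is against the stool's +x side, with their −y faces flush. The spool is on top of the stool.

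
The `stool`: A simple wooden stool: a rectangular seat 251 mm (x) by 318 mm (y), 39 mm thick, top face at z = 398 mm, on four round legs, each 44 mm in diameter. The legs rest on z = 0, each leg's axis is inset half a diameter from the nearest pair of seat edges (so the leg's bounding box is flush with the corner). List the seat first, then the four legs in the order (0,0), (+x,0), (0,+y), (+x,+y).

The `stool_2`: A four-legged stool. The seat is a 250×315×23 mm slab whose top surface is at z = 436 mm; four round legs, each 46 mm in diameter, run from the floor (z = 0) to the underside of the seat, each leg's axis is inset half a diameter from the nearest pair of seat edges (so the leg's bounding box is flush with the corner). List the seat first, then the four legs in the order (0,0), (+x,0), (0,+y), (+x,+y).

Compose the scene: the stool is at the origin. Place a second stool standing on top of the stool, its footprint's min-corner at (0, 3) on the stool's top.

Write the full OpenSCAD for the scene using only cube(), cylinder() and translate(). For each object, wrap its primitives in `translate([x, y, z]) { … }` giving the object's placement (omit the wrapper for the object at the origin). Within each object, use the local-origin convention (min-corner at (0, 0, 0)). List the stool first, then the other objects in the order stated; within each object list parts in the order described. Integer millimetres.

translate([0, 0, 359]) cube([251, 318, 39]);
translate([22, 22, 0]) cylinder(h = 359, r = 22);
translate([229, 22, 0]) cylinder(h = 359, r = 22);
translate([22, 296, 0]) cylinder(h = 359, r = 22);
translate([229, 296, 0]) cylinder(h = 359, r = 22);
translate([0, 3, 398]) {
  translate([0, 0, 413]) cube([250, 315, 23]);
  translate([23, 23, 0]) cylinder(h = 413, r = 23);
  translate([227, 23, 0]) cylinder(h = 413, r = 23);
  translate([23, 292, 0]) cylinder(h = 413, r = 23);
  translate([227, 292, 0]) cylinder(h = 413, r = 23);
}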